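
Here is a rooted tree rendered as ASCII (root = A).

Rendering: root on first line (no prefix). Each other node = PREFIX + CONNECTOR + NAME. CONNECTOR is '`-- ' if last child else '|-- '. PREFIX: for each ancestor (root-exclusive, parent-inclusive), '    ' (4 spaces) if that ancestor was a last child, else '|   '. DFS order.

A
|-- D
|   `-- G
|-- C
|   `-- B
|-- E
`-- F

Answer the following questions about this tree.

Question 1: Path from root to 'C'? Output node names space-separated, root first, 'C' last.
Answer: A C

Derivation:
Walk down from root: A -> C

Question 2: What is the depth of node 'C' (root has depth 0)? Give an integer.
Path from root to C: A -> C
Depth = number of edges = 1

Answer: 1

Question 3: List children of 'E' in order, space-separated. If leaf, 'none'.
Node E's children (from adjacency): (leaf)

Answer: none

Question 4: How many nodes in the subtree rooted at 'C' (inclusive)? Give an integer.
Answer: 2

Derivation:
Subtree rooted at C contains: B, C
Count = 2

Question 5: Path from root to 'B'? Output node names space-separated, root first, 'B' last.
Answer: A C B

Derivation:
Walk down from root: A -> C -> B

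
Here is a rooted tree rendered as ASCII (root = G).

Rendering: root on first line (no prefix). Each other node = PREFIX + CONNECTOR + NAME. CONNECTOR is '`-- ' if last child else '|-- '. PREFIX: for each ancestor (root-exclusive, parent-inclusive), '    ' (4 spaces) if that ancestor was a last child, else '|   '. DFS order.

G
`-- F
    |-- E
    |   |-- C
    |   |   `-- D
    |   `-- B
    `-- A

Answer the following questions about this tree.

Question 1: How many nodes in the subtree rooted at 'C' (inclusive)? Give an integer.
Subtree rooted at C contains: C, D
Count = 2

Answer: 2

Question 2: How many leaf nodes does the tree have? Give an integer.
Leaves (nodes with no children): A, B, D

Answer: 3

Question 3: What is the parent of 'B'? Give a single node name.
Scan adjacency: B appears as child of E

Answer: E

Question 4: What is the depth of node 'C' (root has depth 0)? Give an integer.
Answer: 3

Derivation:
Path from root to C: G -> F -> E -> C
Depth = number of edges = 3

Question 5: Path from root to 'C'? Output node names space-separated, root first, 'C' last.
Walk down from root: G -> F -> E -> C

Answer: G F E C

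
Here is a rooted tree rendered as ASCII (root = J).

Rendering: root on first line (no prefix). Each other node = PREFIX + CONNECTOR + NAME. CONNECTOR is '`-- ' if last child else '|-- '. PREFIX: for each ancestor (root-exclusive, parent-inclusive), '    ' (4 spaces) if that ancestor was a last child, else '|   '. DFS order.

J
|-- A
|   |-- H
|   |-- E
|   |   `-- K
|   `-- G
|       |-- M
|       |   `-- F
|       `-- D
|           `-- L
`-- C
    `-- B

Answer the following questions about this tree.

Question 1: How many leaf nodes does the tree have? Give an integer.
Answer: 5

Derivation:
Leaves (nodes with no children): B, F, H, K, L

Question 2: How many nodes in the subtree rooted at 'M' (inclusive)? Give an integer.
Subtree rooted at M contains: F, M
Count = 2

Answer: 2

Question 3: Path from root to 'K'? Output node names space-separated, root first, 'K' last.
Answer: J A E K

Derivation:
Walk down from root: J -> A -> E -> K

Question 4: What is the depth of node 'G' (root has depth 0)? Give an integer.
Path from root to G: J -> A -> G
Depth = number of edges = 2

Answer: 2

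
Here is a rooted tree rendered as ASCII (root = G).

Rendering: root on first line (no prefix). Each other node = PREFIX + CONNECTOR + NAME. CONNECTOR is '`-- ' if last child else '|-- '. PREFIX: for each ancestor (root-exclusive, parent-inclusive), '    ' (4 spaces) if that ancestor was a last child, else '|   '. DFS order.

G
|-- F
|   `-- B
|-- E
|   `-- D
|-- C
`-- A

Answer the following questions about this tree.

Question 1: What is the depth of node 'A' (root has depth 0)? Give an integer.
Answer: 1

Derivation:
Path from root to A: G -> A
Depth = number of edges = 1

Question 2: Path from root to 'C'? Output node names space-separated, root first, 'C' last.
Walk down from root: G -> C

Answer: G C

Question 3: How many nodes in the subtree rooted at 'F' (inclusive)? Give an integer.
Subtree rooted at F contains: B, F
Count = 2

Answer: 2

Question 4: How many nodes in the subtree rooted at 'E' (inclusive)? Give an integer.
Answer: 2

Derivation:
Subtree rooted at E contains: D, E
Count = 2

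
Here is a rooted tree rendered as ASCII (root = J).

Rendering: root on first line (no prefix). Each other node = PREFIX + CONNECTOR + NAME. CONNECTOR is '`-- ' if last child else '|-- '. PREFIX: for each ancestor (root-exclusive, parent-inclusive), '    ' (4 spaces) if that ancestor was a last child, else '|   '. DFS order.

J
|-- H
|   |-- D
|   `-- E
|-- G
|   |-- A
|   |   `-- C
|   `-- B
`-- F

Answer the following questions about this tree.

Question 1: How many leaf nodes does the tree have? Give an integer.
Answer: 5

Derivation:
Leaves (nodes with no children): B, C, D, E, F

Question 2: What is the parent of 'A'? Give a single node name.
Answer: G

Derivation:
Scan adjacency: A appears as child of G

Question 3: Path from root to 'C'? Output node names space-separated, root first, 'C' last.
Walk down from root: J -> G -> A -> C

Answer: J G A C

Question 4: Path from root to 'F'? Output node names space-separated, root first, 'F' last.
Answer: J F

Derivation:
Walk down from root: J -> F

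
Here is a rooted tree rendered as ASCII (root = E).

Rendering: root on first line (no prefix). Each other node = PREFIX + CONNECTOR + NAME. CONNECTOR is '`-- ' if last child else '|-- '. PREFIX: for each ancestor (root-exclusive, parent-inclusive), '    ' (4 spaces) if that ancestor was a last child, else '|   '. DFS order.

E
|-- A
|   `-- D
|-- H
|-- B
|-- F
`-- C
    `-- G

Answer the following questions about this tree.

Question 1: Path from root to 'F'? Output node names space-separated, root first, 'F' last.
Answer: E F

Derivation:
Walk down from root: E -> F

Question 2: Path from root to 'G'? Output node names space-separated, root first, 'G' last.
Answer: E C G

Derivation:
Walk down from root: E -> C -> G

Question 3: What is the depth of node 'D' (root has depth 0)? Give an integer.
Path from root to D: E -> A -> D
Depth = number of edges = 2

Answer: 2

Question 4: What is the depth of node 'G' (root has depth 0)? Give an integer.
Answer: 2

Derivation:
Path from root to G: E -> C -> G
Depth = number of edges = 2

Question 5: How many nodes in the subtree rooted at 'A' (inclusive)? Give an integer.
Subtree rooted at A contains: A, D
Count = 2

Answer: 2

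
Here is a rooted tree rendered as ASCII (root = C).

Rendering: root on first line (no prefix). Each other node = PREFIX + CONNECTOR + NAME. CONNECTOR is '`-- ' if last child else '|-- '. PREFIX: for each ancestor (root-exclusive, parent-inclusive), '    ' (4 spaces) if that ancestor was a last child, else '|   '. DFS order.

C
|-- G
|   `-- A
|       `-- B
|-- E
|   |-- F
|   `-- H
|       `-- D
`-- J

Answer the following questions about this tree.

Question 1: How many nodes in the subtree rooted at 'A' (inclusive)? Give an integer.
Subtree rooted at A contains: A, B
Count = 2

Answer: 2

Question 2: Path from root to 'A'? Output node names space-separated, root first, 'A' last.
Walk down from root: C -> G -> A

Answer: C G A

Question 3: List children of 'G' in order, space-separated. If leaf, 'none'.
Answer: A

Derivation:
Node G's children (from adjacency): A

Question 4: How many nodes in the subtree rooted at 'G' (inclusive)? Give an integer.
Answer: 3

Derivation:
Subtree rooted at G contains: A, B, G
Count = 3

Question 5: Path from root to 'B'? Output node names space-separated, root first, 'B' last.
Answer: C G A B

Derivation:
Walk down from root: C -> G -> A -> B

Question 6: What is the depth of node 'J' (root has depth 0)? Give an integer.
Answer: 1

Derivation:
Path from root to J: C -> J
Depth = number of edges = 1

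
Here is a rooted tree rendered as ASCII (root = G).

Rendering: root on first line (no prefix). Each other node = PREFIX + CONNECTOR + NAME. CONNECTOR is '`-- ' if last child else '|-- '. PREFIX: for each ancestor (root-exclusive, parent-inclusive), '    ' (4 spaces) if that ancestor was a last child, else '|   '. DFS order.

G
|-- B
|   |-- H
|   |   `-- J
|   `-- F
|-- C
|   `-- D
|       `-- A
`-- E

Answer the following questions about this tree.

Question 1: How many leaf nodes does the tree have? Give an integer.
Leaves (nodes with no children): A, E, F, J

Answer: 4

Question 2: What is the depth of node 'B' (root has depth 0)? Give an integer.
Answer: 1

Derivation:
Path from root to B: G -> B
Depth = number of edges = 1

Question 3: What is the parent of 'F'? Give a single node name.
Answer: B

Derivation:
Scan adjacency: F appears as child of B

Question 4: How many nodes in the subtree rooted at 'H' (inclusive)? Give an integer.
Subtree rooted at H contains: H, J
Count = 2

Answer: 2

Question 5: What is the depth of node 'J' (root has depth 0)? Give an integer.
Path from root to J: G -> B -> H -> J
Depth = number of edges = 3

Answer: 3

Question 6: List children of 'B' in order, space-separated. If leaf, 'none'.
Answer: H F

Derivation:
Node B's children (from adjacency): H, F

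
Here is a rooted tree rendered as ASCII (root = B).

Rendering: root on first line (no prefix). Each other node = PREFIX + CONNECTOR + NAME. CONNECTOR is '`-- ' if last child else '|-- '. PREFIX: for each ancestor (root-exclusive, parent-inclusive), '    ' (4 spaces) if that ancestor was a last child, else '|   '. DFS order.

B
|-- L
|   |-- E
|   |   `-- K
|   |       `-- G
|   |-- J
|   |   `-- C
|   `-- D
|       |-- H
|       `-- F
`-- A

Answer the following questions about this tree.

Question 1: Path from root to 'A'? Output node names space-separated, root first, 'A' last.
Walk down from root: B -> A

Answer: B A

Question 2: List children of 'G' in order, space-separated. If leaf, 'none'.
Node G's children (from adjacency): (leaf)

Answer: none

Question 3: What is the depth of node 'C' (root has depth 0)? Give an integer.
Answer: 3

Derivation:
Path from root to C: B -> L -> J -> C
Depth = number of edges = 3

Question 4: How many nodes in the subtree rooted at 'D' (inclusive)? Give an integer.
Subtree rooted at D contains: D, F, H
Count = 3

Answer: 3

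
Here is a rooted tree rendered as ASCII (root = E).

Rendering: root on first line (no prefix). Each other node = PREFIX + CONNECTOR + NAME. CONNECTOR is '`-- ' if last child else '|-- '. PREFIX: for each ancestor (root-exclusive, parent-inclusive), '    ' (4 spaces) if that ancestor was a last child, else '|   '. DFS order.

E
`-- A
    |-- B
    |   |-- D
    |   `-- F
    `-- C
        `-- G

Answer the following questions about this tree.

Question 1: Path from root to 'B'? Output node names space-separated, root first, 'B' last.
Answer: E A B

Derivation:
Walk down from root: E -> A -> B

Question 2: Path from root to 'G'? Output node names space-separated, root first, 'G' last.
Answer: E A C G

Derivation:
Walk down from root: E -> A -> C -> G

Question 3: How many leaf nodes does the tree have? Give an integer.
Answer: 3

Derivation:
Leaves (nodes with no children): D, F, G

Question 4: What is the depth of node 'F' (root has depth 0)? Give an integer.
Answer: 3

Derivation:
Path from root to F: E -> A -> B -> F
Depth = number of edges = 3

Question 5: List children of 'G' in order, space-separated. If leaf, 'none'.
Node G's children (from adjacency): (leaf)

Answer: none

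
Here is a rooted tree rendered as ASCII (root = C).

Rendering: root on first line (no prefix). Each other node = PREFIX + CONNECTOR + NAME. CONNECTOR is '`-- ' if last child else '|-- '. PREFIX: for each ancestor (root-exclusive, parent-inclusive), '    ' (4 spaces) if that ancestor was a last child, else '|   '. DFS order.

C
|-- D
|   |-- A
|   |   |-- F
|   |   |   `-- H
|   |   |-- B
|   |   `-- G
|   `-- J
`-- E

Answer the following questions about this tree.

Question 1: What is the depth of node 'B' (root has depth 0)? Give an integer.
Path from root to B: C -> D -> A -> B
Depth = number of edges = 3

Answer: 3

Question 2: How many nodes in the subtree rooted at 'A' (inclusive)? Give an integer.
Subtree rooted at A contains: A, B, F, G, H
Count = 5

Answer: 5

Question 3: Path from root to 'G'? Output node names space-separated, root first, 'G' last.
Answer: C D A G

Derivation:
Walk down from root: C -> D -> A -> G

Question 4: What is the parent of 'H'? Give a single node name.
Answer: F

Derivation:
Scan adjacency: H appears as child of F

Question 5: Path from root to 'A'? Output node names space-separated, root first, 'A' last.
Answer: C D A

Derivation:
Walk down from root: C -> D -> A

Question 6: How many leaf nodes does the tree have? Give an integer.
Answer: 5

Derivation:
Leaves (nodes with no children): B, E, G, H, J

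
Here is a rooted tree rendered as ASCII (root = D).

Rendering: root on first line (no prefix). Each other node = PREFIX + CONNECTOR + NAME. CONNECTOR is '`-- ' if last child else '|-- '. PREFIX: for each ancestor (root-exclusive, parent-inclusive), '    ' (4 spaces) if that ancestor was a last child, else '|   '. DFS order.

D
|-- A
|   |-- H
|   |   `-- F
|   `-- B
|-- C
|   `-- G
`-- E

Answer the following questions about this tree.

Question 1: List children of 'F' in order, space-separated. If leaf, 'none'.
Answer: none

Derivation:
Node F's children (from adjacency): (leaf)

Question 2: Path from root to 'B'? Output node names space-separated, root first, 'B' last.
Answer: D A B

Derivation:
Walk down from root: D -> A -> B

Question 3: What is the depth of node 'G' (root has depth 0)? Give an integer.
Answer: 2

Derivation:
Path from root to G: D -> C -> G
Depth = number of edges = 2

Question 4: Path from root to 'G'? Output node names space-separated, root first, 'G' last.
Walk down from root: D -> C -> G

Answer: D C G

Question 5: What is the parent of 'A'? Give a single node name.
Answer: D

Derivation:
Scan adjacency: A appears as child of D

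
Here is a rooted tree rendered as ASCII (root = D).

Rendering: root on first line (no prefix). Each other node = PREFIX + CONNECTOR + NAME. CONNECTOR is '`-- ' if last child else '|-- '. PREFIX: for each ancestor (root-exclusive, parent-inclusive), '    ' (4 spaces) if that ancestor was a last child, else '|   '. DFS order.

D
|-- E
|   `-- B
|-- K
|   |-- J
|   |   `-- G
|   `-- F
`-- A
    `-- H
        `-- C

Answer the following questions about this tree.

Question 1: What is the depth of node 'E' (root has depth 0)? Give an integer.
Answer: 1

Derivation:
Path from root to E: D -> E
Depth = number of edges = 1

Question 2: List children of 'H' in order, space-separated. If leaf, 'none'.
Node H's children (from adjacency): C

Answer: C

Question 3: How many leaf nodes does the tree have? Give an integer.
Answer: 4

Derivation:
Leaves (nodes with no children): B, C, F, G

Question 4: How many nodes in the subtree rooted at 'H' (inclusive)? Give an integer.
Answer: 2

Derivation:
Subtree rooted at H contains: C, H
Count = 2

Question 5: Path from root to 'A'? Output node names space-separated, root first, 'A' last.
Walk down from root: D -> A

Answer: D A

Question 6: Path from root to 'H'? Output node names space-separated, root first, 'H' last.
Answer: D A H

Derivation:
Walk down from root: D -> A -> H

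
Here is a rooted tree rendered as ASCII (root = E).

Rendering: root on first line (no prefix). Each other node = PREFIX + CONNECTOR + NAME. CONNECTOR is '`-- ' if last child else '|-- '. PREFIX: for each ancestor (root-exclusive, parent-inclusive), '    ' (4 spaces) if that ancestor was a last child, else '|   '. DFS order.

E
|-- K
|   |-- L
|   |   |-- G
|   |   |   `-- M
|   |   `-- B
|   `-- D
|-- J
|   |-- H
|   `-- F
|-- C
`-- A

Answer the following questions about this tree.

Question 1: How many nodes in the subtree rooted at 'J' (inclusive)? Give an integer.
Subtree rooted at J contains: F, H, J
Count = 3

Answer: 3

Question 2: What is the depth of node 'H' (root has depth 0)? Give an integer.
Answer: 2

Derivation:
Path from root to H: E -> J -> H
Depth = number of edges = 2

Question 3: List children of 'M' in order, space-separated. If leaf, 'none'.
Node M's children (from adjacency): (leaf)

Answer: none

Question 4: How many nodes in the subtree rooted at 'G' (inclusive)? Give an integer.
Subtree rooted at G contains: G, M
Count = 2

Answer: 2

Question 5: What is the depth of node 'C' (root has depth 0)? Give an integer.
Answer: 1

Derivation:
Path from root to C: E -> C
Depth = number of edges = 1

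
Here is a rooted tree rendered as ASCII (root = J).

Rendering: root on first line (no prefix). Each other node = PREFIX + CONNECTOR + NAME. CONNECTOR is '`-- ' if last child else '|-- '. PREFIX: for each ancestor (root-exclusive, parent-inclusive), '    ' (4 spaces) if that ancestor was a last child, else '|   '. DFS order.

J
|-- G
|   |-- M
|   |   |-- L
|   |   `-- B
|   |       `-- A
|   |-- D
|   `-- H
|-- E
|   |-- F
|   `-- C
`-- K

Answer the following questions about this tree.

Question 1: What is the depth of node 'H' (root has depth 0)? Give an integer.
Path from root to H: J -> G -> H
Depth = number of edges = 2

Answer: 2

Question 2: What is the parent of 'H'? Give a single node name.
Answer: G

Derivation:
Scan adjacency: H appears as child of G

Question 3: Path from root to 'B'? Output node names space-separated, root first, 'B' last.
Answer: J G M B

Derivation:
Walk down from root: J -> G -> M -> B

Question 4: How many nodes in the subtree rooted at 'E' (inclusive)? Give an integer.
Subtree rooted at E contains: C, E, F
Count = 3

Answer: 3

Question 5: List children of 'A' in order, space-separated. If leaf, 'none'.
Node A's children (from adjacency): (leaf)

Answer: none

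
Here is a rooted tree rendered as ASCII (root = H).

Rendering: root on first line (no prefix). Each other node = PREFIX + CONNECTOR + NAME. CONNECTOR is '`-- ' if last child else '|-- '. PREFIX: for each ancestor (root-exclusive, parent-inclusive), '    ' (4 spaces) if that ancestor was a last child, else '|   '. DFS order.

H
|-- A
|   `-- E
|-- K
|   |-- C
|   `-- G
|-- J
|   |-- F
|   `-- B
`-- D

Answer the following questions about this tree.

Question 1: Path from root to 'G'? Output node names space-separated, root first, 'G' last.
Answer: H K G

Derivation:
Walk down from root: H -> K -> G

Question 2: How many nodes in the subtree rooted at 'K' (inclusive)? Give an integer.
Subtree rooted at K contains: C, G, K
Count = 3

Answer: 3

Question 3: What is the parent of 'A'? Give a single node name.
Scan adjacency: A appears as child of H

Answer: H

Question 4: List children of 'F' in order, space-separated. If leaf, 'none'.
Node F's children (from adjacency): (leaf)

Answer: none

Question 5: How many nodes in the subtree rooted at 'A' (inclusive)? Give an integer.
Answer: 2

Derivation:
Subtree rooted at A contains: A, E
Count = 2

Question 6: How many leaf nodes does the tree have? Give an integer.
Leaves (nodes with no children): B, C, D, E, F, G

Answer: 6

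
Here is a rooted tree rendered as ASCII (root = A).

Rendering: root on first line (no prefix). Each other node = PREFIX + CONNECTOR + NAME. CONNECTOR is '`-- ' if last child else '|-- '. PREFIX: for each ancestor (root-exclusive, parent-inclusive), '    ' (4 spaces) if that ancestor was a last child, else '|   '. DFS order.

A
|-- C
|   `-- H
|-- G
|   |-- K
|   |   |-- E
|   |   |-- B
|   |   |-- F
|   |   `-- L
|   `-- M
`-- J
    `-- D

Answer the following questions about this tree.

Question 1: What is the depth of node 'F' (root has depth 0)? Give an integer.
Answer: 3

Derivation:
Path from root to F: A -> G -> K -> F
Depth = number of edges = 3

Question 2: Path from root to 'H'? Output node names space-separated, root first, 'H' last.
Walk down from root: A -> C -> H

Answer: A C H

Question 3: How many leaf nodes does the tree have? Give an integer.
Answer: 7

Derivation:
Leaves (nodes with no children): B, D, E, F, H, L, M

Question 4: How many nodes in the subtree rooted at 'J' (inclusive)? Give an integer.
Subtree rooted at J contains: D, J
Count = 2

Answer: 2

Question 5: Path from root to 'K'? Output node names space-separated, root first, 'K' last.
Answer: A G K

Derivation:
Walk down from root: A -> G -> K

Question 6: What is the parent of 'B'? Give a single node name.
Scan adjacency: B appears as child of K

Answer: K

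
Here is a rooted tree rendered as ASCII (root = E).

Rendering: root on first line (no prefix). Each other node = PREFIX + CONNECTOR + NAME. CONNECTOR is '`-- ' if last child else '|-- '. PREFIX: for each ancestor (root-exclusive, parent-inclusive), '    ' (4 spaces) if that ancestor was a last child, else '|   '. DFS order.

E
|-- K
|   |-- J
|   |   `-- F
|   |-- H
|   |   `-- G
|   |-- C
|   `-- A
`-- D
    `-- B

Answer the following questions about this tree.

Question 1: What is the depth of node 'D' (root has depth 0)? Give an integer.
Answer: 1

Derivation:
Path from root to D: E -> D
Depth = number of edges = 1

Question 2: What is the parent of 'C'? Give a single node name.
Answer: K

Derivation:
Scan adjacency: C appears as child of K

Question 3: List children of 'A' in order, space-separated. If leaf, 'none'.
Node A's children (from adjacency): (leaf)

Answer: none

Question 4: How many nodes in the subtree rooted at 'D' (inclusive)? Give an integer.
Subtree rooted at D contains: B, D
Count = 2

Answer: 2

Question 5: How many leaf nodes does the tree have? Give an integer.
Answer: 5

Derivation:
Leaves (nodes with no children): A, B, C, F, G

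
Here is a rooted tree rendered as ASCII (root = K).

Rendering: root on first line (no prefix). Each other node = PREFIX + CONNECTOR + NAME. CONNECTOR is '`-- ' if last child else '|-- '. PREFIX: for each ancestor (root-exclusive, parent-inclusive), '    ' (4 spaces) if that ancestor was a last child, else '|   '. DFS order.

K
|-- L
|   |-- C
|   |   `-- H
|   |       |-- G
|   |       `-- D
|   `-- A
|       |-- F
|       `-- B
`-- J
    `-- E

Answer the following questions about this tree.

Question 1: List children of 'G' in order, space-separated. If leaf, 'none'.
Answer: none

Derivation:
Node G's children (from adjacency): (leaf)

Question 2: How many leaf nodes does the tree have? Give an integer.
Answer: 5

Derivation:
Leaves (nodes with no children): B, D, E, F, G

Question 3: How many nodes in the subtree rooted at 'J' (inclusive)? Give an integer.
Answer: 2

Derivation:
Subtree rooted at J contains: E, J
Count = 2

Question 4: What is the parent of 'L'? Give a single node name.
Answer: K

Derivation:
Scan adjacency: L appears as child of K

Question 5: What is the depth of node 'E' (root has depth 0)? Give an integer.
Path from root to E: K -> J -> E
Depth = number of edges = 2

Answer: 2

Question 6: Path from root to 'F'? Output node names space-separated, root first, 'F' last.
Answer: K L A F

Derivation:
Walk down from root: K -> L -> A -> F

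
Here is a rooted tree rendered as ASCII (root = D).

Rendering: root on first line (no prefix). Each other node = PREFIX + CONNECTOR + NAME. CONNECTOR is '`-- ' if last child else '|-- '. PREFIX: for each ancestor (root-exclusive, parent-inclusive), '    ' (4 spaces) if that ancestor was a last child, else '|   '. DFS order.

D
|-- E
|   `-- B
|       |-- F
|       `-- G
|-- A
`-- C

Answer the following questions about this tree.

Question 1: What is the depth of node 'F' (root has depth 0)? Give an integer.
Path from root to F: D -> E -> B -> F
Depth = number of edges = 3

Answer: 3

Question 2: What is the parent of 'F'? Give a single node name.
Scan adjacency: F appears as child of B

Answer: B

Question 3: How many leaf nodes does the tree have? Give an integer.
Leaves (nodes with no children): A, C, F, G

Answer: 4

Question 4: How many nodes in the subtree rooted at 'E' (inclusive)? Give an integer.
Answer: 4

Derivation:
Subtree rooted at E contains: B, E, F, G
Count = 4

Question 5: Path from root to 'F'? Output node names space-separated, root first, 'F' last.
Walk down from root: D -> E -> B -> F

Answer: D E B F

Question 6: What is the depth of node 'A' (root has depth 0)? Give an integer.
Path from root to A: D -> A
Depth = number of edges = 1

Answer: 1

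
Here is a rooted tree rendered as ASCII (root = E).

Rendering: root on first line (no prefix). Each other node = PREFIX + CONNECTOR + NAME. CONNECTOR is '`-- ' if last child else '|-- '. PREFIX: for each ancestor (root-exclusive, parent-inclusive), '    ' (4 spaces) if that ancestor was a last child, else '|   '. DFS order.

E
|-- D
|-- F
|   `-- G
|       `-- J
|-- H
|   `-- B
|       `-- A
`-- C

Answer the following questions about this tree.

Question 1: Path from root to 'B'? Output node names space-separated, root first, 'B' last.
Answer: E H B

Derivation:
Walk down from root: E -> H -> B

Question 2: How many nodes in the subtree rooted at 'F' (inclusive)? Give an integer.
Answer: 3

Derivation:
Subtree rooted at F contains: F, G, J
Count = 3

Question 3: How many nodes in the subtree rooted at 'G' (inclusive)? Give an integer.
Subtree rooted at G contains: G, J
Count = 2

Answer: 2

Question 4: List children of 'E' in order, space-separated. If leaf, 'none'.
Answer: D F H C

Derivation:
Node E's children (from adjacency): D, F, H, C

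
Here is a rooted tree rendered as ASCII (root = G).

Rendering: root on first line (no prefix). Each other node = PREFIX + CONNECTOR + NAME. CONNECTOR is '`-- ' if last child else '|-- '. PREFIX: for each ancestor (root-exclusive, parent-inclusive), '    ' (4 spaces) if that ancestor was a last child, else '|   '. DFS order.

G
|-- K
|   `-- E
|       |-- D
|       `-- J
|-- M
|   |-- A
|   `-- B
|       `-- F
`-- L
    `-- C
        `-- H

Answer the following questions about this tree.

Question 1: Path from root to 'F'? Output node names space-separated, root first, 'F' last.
Walk down from root: G -> M -> B -> F

Answer: G M B F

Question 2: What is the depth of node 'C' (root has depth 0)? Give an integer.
Path from root to C: G -> L -> C
Depth = number of edges = 2

Answer: 2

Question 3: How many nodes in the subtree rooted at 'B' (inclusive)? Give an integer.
Subtree rooted at B contains: B, F
Count = 2

Answer: 2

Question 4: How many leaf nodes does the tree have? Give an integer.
Leaves (nodes with no children): A, D, F, H, J

Answer: 5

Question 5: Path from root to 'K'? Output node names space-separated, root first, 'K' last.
Answer: G K

Derivation:
Walk down from root: G -> K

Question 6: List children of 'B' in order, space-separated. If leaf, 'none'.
Answer: F

Derivation:
Node B's children (from adjacency): F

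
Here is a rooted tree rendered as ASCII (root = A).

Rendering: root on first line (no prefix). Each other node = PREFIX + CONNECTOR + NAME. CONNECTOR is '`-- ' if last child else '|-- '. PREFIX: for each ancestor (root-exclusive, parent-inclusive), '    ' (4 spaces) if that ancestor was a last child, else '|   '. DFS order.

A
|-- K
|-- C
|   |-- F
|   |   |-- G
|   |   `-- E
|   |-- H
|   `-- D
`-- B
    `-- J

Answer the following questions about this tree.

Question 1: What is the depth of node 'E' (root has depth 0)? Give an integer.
Answer: 3

Derivation:
Path from root to E: A -> C -> F -> E
Depth = number of edges = 3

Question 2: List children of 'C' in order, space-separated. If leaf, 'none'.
Answer: F H D

Derivation:
Node C's children (from adjacency): F, H, D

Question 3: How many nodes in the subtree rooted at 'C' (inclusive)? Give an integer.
Subtree rooted at C contains: C, D, E, F, G, H
Count = 6

Answer: 6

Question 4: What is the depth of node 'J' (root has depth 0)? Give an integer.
Path from root to J: A -> B -> J
Depth = number of edges = 2

Answer: 2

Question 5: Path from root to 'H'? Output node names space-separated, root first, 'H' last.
Walk down from root: A -> C -> H

Answer: A C H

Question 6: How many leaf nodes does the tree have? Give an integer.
Answer: 6

Derivation:
Leaves (nodes with no children): D, E, G, H, J, K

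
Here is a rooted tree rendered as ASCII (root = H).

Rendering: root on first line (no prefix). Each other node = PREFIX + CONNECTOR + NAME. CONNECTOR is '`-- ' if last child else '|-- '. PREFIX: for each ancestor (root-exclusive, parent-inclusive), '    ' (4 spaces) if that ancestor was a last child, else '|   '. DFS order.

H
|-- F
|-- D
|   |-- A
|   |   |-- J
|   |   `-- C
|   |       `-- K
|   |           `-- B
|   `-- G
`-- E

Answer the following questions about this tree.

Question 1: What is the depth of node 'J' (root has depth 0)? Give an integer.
Answer: 3

Derivation:
Path from root to J: H -> D -> A -> J
Depth = number of edges = 3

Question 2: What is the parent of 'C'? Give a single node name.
Answer: A

Derivation:
Scan adjacency: C appears as child of A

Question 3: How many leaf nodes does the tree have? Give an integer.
Leaves (nodes with no children): B, E, F, G, J

Answer: 5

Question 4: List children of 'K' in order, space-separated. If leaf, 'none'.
Node K's children (from adjacency): B

Answer: B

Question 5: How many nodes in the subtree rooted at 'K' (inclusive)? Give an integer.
Subtree rooted at K contains: B, K
Count = 2

Answer: 2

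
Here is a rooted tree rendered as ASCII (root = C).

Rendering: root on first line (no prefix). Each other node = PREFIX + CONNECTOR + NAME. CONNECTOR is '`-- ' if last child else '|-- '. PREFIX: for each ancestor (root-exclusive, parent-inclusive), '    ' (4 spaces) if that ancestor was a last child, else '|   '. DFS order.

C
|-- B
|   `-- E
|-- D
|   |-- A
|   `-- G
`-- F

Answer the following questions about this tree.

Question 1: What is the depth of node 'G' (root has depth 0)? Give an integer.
Answer: 2

Derivation:
Path from root to G: C -> D -> G
Depth = number of edges = 2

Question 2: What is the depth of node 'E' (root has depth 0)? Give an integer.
Path from root to E: C -> B -> E
Depth = number of edges = 2

Answer: 2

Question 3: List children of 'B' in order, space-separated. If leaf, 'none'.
Node B's children (from adjacency): E

Answer: E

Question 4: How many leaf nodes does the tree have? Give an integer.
Leaves (nodes with no children): A, E, F, G

Answer: 4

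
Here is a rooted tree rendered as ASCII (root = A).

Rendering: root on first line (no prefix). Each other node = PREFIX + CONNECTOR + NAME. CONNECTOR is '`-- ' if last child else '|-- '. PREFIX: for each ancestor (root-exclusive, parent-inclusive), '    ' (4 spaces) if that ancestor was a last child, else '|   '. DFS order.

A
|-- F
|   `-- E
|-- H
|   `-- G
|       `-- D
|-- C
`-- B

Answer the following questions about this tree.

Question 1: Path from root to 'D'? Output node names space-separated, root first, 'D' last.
Walk down from root: A -> H -> G -> D

Answer: A H G D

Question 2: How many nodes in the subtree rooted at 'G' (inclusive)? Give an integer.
Answer: 2

Derivation:
Subtree rooted at G contains: D, G
Count = 2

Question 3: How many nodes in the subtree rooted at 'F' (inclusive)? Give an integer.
Subtree rooted at F contains: E, F
Count = 2

Answer: 2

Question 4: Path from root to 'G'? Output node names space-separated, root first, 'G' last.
Walk down from root: A -> H -> G

Answer: A H G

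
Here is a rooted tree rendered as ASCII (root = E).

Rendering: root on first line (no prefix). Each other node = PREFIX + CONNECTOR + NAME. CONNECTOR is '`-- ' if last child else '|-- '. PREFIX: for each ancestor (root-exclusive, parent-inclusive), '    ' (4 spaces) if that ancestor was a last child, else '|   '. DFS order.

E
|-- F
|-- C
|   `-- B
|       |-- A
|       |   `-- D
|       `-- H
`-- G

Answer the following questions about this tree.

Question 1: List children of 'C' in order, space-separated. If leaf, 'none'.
Node C's children (from adjacency): B

Answer: B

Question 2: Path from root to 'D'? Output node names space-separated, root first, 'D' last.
Walk down from root: E -> C -> B -> A -> D

Answer: E C B A D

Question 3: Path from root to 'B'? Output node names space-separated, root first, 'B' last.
Walk down from root: E -> C -> B

Answer: E C B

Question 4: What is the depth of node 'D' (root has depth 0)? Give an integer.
Path from root to D: E -> C -> B -> A -> D
Depth = number of edges = 4

Answer: 4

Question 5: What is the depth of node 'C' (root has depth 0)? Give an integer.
Answer: 1

Derivation:
Path from root to C: E -> C
Depth = number of edges = 1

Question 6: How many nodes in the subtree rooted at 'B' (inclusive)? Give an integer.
Answer: 4

Derivation:
Subtree rooted at B contains: A, B, D, H
Count = 4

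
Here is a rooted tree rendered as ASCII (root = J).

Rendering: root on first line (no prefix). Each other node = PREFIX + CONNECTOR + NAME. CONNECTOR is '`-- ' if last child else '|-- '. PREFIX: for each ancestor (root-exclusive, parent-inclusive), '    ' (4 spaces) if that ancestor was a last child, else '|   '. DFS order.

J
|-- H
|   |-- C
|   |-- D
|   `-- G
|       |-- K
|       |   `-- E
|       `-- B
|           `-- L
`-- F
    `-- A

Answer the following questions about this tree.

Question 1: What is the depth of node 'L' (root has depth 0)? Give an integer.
Answer: 4

Derivation:
Path from root to L: J -> H -> G -> B -> L
Depth = number of edges = 4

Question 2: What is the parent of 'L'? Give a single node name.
Scan adjacency: L appears as child of B

Answer: B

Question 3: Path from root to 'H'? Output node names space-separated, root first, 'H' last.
Walk down from root: J -> H

Answer: J H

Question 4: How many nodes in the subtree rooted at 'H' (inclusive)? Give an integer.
Answer: 8

Derivation:
Subtree rooted at H contains: B, C, D, E, G, H, K, L
Count = 8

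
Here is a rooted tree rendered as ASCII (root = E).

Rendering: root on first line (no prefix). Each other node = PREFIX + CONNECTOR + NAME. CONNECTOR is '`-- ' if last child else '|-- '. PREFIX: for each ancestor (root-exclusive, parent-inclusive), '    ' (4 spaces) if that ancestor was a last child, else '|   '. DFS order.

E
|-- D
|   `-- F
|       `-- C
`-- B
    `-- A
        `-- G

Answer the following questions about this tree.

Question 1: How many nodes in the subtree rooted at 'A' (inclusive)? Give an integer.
Answer: 2

Derivation:
Subtree rooted at A contains: A, G
Count = 2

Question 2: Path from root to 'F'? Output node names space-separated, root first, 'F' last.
Answer: E D F

Derivation:
Walk down from root: E -> D -> F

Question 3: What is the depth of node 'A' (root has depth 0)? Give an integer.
Path from root to A: E -> B -> A
Depth = number of edges = 2

Answer: 2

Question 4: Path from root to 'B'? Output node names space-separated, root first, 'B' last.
Walk down from root: E -> B

Answer: E B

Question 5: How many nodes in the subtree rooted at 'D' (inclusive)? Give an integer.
Subtree rooted at D contains: C, D, F
Count = 3

Answer: 3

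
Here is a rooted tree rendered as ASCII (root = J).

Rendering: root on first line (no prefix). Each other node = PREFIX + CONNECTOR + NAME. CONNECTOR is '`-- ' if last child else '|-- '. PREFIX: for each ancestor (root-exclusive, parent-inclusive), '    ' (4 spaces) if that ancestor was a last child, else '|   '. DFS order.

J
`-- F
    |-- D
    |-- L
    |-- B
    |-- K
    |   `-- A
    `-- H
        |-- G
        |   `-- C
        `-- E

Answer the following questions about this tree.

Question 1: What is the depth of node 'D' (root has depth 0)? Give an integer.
Path from root to D: J -> F -> D
Depth = number of edges = 2

Answer: 2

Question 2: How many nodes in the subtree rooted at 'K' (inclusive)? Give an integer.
Subtree rooted at K contains: A, K
Count = 2

Answer: 2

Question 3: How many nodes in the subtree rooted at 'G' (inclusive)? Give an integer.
Subtree rooted at G contains: C, G
Count = 2

Answer: 2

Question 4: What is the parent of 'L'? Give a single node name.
Answer: F

Derivation:
Scan adjacency: L appears as child of F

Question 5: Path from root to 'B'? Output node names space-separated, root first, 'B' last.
Walk down from root: J -> F -> B

Answer: J F B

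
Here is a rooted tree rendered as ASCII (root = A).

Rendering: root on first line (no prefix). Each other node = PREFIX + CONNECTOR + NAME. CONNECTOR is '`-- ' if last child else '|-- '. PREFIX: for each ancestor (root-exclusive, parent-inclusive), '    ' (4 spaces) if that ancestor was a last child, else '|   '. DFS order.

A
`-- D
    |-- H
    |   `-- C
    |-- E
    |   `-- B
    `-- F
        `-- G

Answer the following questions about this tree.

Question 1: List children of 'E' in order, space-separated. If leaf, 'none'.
Answer: B

Derivation:
Node E's children (from adjacency): B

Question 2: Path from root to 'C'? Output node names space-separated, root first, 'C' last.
Walk down from root: A -> D -> H -> C

Answer: A D H C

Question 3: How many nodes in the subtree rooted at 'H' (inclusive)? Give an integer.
Answer: 2

Derivation:
Subtree rooted at H contains: C, H
Count = 2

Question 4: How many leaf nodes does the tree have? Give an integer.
Answer: 3

Derivation:
Leaves (nodes with no children): B, C, G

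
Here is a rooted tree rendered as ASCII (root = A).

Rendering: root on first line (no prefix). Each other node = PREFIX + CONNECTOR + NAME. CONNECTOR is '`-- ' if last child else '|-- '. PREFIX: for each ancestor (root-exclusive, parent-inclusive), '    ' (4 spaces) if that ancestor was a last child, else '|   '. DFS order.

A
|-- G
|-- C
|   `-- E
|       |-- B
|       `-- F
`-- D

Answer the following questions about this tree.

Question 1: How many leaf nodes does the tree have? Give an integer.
Answer: 4

Derivation:
Leaves (nodes with no children): B, D, F, G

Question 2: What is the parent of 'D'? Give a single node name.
Scan adjacency: D appears as child of A

Answer: A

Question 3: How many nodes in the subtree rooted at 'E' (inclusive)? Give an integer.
Subtree rooted at E contains: B, E, F
Count = 3

Answer: 3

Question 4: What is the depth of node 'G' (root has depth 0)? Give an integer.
Answer: 1

Derivation:
Path from root to G: A -> G
Depth = number of edges = 1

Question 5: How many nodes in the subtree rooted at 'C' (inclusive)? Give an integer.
Subtree rooted at C contains: B, C, E, F
Count = 4

Answer: 4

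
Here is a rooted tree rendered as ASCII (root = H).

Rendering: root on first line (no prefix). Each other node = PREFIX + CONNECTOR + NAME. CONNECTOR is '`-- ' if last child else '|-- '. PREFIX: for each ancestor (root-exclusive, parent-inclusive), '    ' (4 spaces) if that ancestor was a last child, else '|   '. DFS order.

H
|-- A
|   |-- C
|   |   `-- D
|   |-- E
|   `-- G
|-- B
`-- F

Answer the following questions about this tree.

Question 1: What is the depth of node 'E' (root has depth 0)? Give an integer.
Path from root to E: H -> A -> E
Depth = number of edges = 2

Answer: 2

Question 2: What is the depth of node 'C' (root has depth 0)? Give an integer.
Answer: 2

Derivation:
Path from root to C: H -> A -> C
Depth = number of edges = 2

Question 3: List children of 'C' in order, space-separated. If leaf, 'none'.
Node C's children (from adjacency): D

Answer: D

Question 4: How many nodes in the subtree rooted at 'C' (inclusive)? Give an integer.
Answer: 2

Derivation:
Subtree rooted at C contains: C, D
Count = 2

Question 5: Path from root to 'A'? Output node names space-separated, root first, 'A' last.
Answer: H A

Derivation:
Walk down from root: H -> A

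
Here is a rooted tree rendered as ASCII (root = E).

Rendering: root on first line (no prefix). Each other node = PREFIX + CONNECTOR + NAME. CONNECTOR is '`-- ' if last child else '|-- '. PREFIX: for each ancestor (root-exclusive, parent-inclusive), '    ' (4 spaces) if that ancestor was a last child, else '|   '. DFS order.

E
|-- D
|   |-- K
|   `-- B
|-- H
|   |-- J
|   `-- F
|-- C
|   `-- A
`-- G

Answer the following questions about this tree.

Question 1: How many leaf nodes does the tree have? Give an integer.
Answer: 6

Derivation:
Leaves (nodes with no children): A, B, F, G, J, K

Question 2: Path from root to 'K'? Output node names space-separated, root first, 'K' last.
Answer: E D K

Derivation:
Walk down from root: E -> D -> K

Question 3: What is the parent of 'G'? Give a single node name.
Scan adjacency: G appears as child of E

Answer: E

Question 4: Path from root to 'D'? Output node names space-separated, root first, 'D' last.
Answer: E D

Derivation:
Walk down from root: E -> D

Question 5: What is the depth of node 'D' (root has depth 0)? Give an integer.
Answer: 1

Derivation:
Path from root to D: E -> D
Depth = number of edges = 1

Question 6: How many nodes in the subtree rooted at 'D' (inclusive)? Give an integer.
Answer: 3

Derivation:
Subtree rooted at D contains: B, D, K
Count = 3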